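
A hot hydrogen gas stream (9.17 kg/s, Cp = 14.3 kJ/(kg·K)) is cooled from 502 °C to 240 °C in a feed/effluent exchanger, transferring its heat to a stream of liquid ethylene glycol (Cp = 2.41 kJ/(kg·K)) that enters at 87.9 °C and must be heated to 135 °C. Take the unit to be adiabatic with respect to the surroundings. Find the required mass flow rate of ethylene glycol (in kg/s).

Heat released by hot stream: Q = 9.17 × 14.3 × (502 − 240) = 34356 kJ/s
Energy balance on cold side (adiabatic exchanger): Q = ṁ_c·Cp_c·(T_c,out − T_c,in)
ṁ_c = 34356 / [2.41 × (135 − 87.9)] = 302.67 kg/s

ṁ_c = 303 kg/s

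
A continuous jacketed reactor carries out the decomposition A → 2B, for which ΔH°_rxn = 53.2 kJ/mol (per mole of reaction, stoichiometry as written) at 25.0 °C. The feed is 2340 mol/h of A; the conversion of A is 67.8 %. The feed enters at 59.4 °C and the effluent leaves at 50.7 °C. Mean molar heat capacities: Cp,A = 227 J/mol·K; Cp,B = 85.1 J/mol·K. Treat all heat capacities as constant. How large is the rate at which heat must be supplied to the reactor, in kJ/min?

Extent of reaction ξ = 0.678 × 2340 = 1586.5 mol/h
Reaction term: ξ·ΔH°_rxn = 1586.5 × 53.2 = 84403 kJ/h
Sensible, feed 59.4→25 °C: -18273 kJ/h
Outlet flows (mol/h): A 753.48, B 3173
Sensible, products 25→50.7 °C: 11335 kJ/h
Q = ΔH = 77466 kJ/h = 21.518 kW
Heat supplied = 1291.1 kJ/min

Q_in = 1290 kJ/min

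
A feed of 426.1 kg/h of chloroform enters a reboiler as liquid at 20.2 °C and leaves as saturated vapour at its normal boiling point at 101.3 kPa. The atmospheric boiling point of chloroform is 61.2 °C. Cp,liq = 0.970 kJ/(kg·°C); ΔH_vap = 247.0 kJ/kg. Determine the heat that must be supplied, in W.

liquid 20.2→61.2 °C: 39.77 kJ/kg
vaporisation at 61.2 °C: 247 kJ/kg
Δh = 39.77 + 247 = 286.77 kJ/kg
Q = ṁ·Δh = 426.1 kg/h × 286.77 kJ/kg = 122190 kJ/h
|Q| = 33.942 kW = 33942 W

Q = 33900 W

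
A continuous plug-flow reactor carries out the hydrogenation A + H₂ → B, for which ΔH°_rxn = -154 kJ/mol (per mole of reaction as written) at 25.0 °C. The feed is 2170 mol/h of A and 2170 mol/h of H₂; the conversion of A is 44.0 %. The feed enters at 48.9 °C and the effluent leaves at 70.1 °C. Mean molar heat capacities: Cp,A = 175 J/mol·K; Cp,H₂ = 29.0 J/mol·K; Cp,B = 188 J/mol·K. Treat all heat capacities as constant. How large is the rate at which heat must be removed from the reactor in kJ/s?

Extent of reaction ξ = 0.440 × 2170 = 954.8 mol/h
Reaction term: ξ·ΔH°_rxn = 954.8 × -154 = -147040 kJ/h
Sensible, feed 48.9→25 °C: -10580 kJ/h
Outlet flows (mol/h): A 1215.2, H₂ 1215.2, B 954.8
Sensible, products 25→70.1 °C: 19276 kJ/h
Q = ΔH = -138340 kJ/h = -38.429 kW
Heat removed = 38.429 kJ/s

Q_out = 38.4 kJ/s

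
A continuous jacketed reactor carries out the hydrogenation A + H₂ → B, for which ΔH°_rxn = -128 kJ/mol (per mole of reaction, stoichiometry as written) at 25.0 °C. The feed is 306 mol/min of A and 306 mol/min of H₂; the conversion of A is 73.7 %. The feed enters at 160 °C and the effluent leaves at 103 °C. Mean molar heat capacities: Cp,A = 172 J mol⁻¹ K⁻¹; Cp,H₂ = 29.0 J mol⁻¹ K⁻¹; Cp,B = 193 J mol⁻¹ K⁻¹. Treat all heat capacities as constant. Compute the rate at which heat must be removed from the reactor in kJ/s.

Extent of reaction ξ = 0.737 × 306 = 225.52 mol/min
Reaction term: ξ·ΔH°_rxn = 225.52 × -128 = -28867 kJ/min
Sensible, feed 160→25 °C: -8303.3 kJ/min
Outlet flows (mol/min): A 80.478, H₂ 80.478, B 225.52
Sensible, products 25→103 °C: 4656.7 kJ/min
Q = ΔH = -32513 kJ/min = -541.89 kW
Heat removed = 541.89 kJ/s

Q_out = 542 kJ/s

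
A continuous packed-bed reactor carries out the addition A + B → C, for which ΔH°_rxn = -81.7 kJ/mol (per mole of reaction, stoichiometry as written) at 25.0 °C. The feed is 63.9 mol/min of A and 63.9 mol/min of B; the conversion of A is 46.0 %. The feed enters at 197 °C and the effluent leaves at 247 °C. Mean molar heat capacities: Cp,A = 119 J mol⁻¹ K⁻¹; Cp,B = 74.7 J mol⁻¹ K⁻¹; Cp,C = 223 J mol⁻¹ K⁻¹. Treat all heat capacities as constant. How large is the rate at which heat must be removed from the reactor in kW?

Q_out = 26.5 kW

Extent of reaction ξ = 0.460 × 63.9 = 29.394 mol/min
Reaction term: ξ·ΔH°_rxn = 29.394 × -81.7 = -2401.5 kJ/min
Sensible, feed 197→25 °C: -2128.9 kJ/min
Outlet flows (mol/min): A 34.506, B 34.506, C 29.394
Sensible, products 25→247 °C: 2939 kJ/min
Q = ΔH = -1591.4 kJ/min = -26.524 kW
Heat removed = 26.524 kW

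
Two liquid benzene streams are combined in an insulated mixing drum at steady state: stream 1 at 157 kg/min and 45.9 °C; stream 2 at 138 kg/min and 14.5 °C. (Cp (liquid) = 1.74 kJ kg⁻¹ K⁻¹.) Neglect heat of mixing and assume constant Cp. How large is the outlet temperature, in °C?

T_out = 31.2 °C

No heat crosses the boundary, so H_out = H_in.
Σ ṁᵢCp,ᵢTᵢ = 157×1.74×45.9 + 138×1.74×14.5 = 16021
Σ ṁᵢCp,ᵢ = 157×1.74 + 138×1.74 = 513.3
T_out = 16021 / 513.3 = 31.211 °C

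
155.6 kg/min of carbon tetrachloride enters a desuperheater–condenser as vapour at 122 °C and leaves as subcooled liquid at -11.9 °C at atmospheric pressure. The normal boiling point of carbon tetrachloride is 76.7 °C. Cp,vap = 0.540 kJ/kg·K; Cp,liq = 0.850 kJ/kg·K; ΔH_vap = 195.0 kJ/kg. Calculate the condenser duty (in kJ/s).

Q_c = 764 kJ/s

vapour 122→76.7 °C: -24.462 kJ/kg
condensation at 76.7 °C: -195 kJ/kg
liquid 76.7→-11.9 °C: -75.31 kJ/kg
Δh = -24.462 + -195 + -75.31 = -294.77 kJ/kg
Q = ṁ·Δh = 155.6 kg/min × -294.77 kJ/kg = -45867 kJ/min
|Q| = 764.44 kW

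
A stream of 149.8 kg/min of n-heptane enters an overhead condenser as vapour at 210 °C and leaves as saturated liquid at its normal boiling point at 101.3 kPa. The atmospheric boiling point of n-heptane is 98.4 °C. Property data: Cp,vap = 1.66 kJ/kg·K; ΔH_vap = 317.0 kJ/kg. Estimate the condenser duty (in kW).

vapour 210→98.4 °C: -185.26 kJ/kg
condensation at 98.4 °C: -317 kJ/kg
Δh = -185.26 + -317 = -502.26 kJ/kg
Q = ṁ·Δh = 149.8 kg/min × -502.26 kJ/kg = -75238 kJ/min
|Q| = 1254 kW

Q_c = 1250 kW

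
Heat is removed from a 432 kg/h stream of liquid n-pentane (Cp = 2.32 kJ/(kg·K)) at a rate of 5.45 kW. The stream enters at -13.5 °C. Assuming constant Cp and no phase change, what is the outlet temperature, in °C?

Q = 5.45 kW = 19620 kJ/h
ΔT = Q/(ṁ·Cp) = 19620/(432×2.32) = 19.576 K
T_out = -13.5 − 19.576 = -33.076 °C

T_out = -33.1 °C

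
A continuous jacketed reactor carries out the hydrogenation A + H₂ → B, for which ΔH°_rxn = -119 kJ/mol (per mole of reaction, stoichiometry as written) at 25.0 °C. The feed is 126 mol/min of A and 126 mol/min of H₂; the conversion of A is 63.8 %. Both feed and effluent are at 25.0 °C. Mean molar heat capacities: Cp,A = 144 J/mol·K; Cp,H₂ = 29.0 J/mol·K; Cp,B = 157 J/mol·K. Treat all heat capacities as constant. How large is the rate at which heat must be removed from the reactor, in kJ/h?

Extent of reaction ξ = 0.638 × 126 = 80.388 mol/min
Reaction term: ξ·ΔH°_rxn = 80.388 × -119 = -9566.2 kJ/min
Q = ΔH = -9566.2 kJ/min = -159.44 kW
Heat removed = 573970 kJ/h

Q_out = 574000 kJ/h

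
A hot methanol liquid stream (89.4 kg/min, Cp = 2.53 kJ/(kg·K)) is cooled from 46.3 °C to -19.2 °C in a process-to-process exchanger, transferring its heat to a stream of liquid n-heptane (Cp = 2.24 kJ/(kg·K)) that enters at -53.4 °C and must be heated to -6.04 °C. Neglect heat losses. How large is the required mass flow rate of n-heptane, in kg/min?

Heat released by hot stream: Q = 89.4 × 2.53 × (46.3 − -19.2) = 14815 kJ/min
Energy balance on cold side (adiabatic exchanger): Q = ṁ_c·Cp_c·(T_c,out − T_c,in)
ṁ_c = 14815 / [2.24 × (-6.04 − -53.4)] = 139.65 kg/min

ṁ_c = 140 kg/min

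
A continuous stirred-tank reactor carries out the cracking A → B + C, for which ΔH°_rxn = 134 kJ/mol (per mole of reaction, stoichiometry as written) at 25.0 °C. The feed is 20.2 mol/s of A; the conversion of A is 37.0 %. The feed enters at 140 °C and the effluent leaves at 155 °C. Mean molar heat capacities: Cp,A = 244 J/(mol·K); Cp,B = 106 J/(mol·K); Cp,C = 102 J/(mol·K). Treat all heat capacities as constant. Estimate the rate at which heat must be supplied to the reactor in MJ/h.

Extent of reaction ξ = 0.370 × 20.2 = 7.474 mol/s
Reaction term: ξ·ΔH°_rxn = 7.474 × 134 = 1001.5 kJ/s
Sensible, feed 140→25 °C: -566.81 kJ/s
Outlet flows (mol/s): A 12.726, B 7.474, C 7.474
Sensible, products 25→155 °C: 605.77 kJ/s
Q = ΔH = 1040.5 kJ/s = 1040.5 kW
Heat supplied = 3745.7 MJ/h

Q_in = 3750 MJ/h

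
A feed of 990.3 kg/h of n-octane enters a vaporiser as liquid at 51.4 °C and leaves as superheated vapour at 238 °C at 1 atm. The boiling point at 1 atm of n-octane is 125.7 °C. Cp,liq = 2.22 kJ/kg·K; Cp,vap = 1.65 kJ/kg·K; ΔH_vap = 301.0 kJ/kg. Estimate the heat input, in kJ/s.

liquid 51.4→125.7 °C: 164.95 kJ/kg
vaporisation at 125.7 °C: 301 kJ/kg
vapour 125.7→238 °C: 185.29 kJ/kg
Δh = 164.95 + 301 + 185.29 = 651.24 kJ/kg
Q = ṁ·Δh = 990.3 kg/h × 651.24 kJ/kg = 644920 kJ/h
|Q| = 179.15 kW

Q = 179 kJ/s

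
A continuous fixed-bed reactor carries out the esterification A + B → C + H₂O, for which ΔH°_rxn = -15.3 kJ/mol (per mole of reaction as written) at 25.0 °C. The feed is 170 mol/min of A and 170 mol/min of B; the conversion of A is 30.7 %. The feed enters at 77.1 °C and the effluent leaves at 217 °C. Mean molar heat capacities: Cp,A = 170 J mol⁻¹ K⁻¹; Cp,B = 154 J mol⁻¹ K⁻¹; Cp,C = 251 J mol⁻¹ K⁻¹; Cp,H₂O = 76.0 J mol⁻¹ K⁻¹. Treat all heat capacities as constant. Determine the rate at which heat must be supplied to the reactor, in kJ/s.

Q_in = 116 kJ/s

Extent of reaction ξ = 0.307 × 170 = 52.19 mol/min
Reaction term: ξ·ΔH°_rxn = 52.19 × -15.3 = -798.51 kJ/min
Sensible, feed 77.1→25 °C: -2869.7 kJ/min
Outlet flows (mol/min): A 117.81, B 117.81, C 52.19, H₂O 52.19
Sensible, products 25→217 °C: 10605 kJ/min
Q = ΔH = 6937.2 kJ/min = 115.62 kW
Heat supplied = 115.62 kJ/s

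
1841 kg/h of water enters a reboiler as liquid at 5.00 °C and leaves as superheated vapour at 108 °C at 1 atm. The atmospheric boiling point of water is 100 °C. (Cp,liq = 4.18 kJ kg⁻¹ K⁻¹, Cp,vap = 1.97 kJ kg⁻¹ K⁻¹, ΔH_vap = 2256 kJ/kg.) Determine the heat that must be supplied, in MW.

Q = 1.36 MW

liquid 5.00→100 °C: 397.1 kJ/kg
vaporisation at 100 °C: 2256 kJ/kg
vapour 100→108 °C: 15.76 kJ/kg
Δh = 397.1 + 2256 + 15.76 = 2668.9 kJ/kg
Q = ṁ·Δh = 1841 kg/h × 2668.9 kJ/kg = 4.9134e+06 kJ/h
|Q| = 1364.8 kW = 1.3648 MW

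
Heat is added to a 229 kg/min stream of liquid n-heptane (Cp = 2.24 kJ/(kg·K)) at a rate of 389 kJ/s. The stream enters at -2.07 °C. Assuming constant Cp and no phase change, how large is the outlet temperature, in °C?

T_out = 43.4 °C

Q = 389 kJ/s = 23340 kJ/min
ΔT = Q/(ṁ·Cp) = 23340/(229×2.24) = 45.501 K
T_out = -2.07 + 45.501 = 43.431 °C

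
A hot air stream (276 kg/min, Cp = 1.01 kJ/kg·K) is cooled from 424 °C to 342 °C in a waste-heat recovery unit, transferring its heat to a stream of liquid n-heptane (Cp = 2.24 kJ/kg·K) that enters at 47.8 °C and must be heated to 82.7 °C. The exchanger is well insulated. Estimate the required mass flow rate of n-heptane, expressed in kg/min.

Heat released by hot stream: Q = 276 × 1.01 × (424 − 342) = 22858 kJ/min
Energy balance on cold side (adiabatic exchanger): Q = ṁ_c·Cp_c·(T_c,out − T_c,in)
ṁ_c = 22858 / [2.24 × (82.7 − 47.8)] = 292.4 kg/min

ṁ_c = 292 kg/min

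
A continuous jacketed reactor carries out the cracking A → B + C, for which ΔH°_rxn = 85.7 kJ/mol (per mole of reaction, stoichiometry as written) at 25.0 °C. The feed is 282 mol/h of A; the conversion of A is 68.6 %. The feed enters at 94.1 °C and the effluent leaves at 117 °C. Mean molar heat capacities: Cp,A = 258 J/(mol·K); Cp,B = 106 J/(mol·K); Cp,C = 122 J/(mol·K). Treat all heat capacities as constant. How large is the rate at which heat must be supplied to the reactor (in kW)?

Q_in = 4.92 kW

Extent of reaction ξ = 0.686 × 282 = 193.45 mol/h
Reaction term: ξ·ΔH°_rxn = 193.45 × 85.7 = 16579 kJ/h
Sensible, feed 94.1→25 °C: -5027.4 kJ/h
Outlet flows (mol/h): A 88.548, B 193.45, C 193.45
Sensible, products 25→117 °C: 6159.6 kJ/h
Q = ΔH = 17711 kJ/h = 4.9197 kW
Heat supplied = 4.9197 kW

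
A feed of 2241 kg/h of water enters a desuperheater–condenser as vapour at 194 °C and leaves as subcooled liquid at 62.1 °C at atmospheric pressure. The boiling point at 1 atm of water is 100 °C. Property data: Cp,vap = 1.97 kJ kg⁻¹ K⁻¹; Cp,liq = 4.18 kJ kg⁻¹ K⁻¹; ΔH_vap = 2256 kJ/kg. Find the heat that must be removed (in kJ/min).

Q_c = 97100 kJ/min

vapour 194→100 °C: -185.18 kJ/kg
condensation at 100 °C: -2256 kJ/kg
liquid 100→62.1 °C: -158.42 kJ/kg
Δh = -185.18 + -2256 + -158.42 = -2599.6 kJ/kg
Q = ṁ·Δh = 2241 kg/h × -2599.6 kJ/kg = -5.8257e+06 kJ/h
|Q| = 1618.3 kW = 97095 kJ/min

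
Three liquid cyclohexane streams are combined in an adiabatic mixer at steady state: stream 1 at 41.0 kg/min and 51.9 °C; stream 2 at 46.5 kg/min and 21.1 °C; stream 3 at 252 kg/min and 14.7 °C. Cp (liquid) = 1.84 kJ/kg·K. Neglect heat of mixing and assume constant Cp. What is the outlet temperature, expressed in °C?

Adiabatic, steady state ⇒ Σ ṁᵢCp,ᵢ(T_out − Tᵢ) = 0
Σ ṁᵢCp,ᵢTᵢ = 41.0×1.84×51.9 + 46.5×1.84×21.1 + 252×1.84×14.7 = 12537
Σ ṁᵢCp,ᵢ = 41.0×1.84 + 46.5×1.84 + 252×1.84 = 624.68
T_out = 12537 / 624.68 = 20.069 °C

T_out = 20.1 °C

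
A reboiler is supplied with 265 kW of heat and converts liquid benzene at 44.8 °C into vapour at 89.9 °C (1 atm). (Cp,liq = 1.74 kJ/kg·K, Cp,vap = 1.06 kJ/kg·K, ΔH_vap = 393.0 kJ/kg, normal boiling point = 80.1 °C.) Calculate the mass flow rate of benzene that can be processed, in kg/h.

Δh = 1.74×(80.1−44.8) + 393.0 + 1.06×(89.9−80.1) = 464.81 kJ/kg
Q = 265 kW = 265 kJ/s = 954000 kJ/h
ṁ = Q/Δh = 954000 / 464.81 = 2052.5 kg/h

ṁ = 2050 kg/h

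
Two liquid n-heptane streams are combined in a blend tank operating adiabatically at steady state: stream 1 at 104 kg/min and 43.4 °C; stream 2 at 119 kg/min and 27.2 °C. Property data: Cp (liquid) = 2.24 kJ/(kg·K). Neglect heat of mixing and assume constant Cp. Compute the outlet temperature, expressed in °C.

Energy balance with Q = 0: Σ ṁᵢCp,ᵢ(T_out − Tᵢ) = 0
T_out = Σ ṁᵢCp,ᵢTᵢ / Σ ṁᵢCp,ᵢ
      = 17361 / 499.52 = 34.755 °C

T_out = 34.8 °C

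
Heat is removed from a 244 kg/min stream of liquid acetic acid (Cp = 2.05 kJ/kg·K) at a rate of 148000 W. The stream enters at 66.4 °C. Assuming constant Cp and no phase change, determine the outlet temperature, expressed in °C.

Q = 148000 W = 8880 kJ/min
ΔT = Q/(ṁ·Cp) = 8880/(244×2.05) = 17.753 K
T_out = 66.4 − 17.753 = 48.647 °C

T_out = 48.6 °C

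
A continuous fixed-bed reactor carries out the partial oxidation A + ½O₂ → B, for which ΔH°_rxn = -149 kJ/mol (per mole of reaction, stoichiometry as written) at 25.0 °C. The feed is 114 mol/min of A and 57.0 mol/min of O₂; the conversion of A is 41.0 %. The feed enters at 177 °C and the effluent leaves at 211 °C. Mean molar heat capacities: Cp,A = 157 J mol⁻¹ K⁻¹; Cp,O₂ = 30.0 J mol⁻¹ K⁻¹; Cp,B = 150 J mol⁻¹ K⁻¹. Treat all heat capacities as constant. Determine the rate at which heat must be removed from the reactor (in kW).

Q_out = 108 kW

Extent of reaction ξ = 0.410 × 114 = 46.74 mol/min
Reaction term: ξ·ΔH°_rxn = 46.74 × -149 = -6964.3 kJ/min
Sensible, feed 177→25 °C: -2980.4 kJ/min
Outlet flows (mol/min): A 67.26, O₂ 33.63, B 46.74
Sensible, products 25→211 °C: 3455.8 kJ/min
Q = ΔH = -6488.8 kJ/min = -108.15 kW
Heat removed = 108.15 kW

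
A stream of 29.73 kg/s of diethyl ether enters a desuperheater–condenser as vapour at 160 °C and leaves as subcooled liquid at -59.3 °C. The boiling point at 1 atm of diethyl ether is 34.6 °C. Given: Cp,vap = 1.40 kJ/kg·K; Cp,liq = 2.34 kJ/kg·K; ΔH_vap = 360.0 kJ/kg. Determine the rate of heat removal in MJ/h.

vapour 160→34.6 °C: -175.56 kJ/kg
condensation at 34.6 °C: -360 kJ/kg
liquid 34.6→-59.3 °C: -219.73 kJ/kg
Δh = -175.56 + -360 + -219.73 = -755.29 kJ/kg
Q = ṁ·Δh = 29.73 kg/s × -755.29 kJ/kg = -22455 kJ/s
|Q| = 22455 kW = 80837 MJ/h

Q_c = 80800 MJ/h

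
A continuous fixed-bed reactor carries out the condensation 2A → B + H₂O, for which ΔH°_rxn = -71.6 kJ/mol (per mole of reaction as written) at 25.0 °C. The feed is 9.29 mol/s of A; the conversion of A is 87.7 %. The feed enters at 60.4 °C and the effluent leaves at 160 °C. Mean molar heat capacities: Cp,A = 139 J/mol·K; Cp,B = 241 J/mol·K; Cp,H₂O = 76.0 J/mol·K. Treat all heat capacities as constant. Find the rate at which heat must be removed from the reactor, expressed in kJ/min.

Extent of reaction ξ = 0.877 × 9.29 / 2 = 4.0737 mol/s
Reaction term: ξ·ΔH°_rxn = 4.0737 × -71.6 = -291.67 kJ/s
Sensible, feed 60.4→25 °C: -45.712 kJ/s
Outlet flows (mol/s): A 1.1427, B 4.0737, H₂O 4.0737
Sensible, products 25→160 °C: 195.77 kJ/s
Q = ΔH = -141.61 kJ/s = -141.61 kW
Heat removed = 8496.7 kJ/min

Q_out = 8500 kJ/min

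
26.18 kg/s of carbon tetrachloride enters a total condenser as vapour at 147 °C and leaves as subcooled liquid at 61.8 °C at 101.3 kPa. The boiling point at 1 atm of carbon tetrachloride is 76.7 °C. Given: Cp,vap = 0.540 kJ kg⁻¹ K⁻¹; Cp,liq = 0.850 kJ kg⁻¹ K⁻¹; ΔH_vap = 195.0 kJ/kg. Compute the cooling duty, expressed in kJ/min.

vapour 147→76.7 °C: -37.962 kJ/kg
condensation at 76.7 °C: -195 kJ/kg
liquid 76.7→61.8 °C: -12.665 kJ/kg
Δh = -37.962 + -195 + -12.665 = -245.63 kJ/kg
Q = ṁ·Δh = 26.18 kg/s × -245.63 kJ/kg = -6430.5 kJ/s
|Q| = 6430.5 kW = 385830 kJ/min

Q_c = 386000 kJ/min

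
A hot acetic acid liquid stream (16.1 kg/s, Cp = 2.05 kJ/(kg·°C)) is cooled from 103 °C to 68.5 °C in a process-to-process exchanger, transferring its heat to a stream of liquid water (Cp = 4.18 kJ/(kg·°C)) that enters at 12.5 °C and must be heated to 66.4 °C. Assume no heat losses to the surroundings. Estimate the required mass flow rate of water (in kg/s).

ṁ_c = 5.05 kg/s

Heat released by hot stream: Q = 16.1 × 2.05 × (103 − 68.5) = 1138.7 kJ/s
Energy balance on cold side (adiabatic exchanger): Q = ṁ_c·Cp_c·(T_c,out − T_c,in)
ṁ_c = 1138.7 / [4.18 × (66.4 − 12.5)] = 5.054 kg/s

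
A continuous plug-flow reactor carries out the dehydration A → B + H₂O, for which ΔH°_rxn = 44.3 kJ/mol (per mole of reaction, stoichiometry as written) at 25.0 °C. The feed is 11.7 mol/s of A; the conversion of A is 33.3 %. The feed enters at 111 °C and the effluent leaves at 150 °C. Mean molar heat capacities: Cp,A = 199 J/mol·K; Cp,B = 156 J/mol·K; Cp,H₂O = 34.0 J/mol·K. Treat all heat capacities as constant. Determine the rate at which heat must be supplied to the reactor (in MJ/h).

Extent of reaction ξ = 0.333 × 11.7 = 3.8961 mol/s
Reaction term: ξ·ΔH°_rxn = 3.8961 × 44.3 = 172.6 kJ/s
Sensible, feed 111→25 °C: -200.23 kJ/s
Outlet flows (mol/s): A 7.8039, B 3.8961, H₂O 3.8961
Sensible, products 25→150 °C: 286.65 kJ/s
Q = ΔH = 259.02 kJ/s = 259.02 kW
Heat supplied = 932.46 MJ/h

Q_in = 932 MJ/h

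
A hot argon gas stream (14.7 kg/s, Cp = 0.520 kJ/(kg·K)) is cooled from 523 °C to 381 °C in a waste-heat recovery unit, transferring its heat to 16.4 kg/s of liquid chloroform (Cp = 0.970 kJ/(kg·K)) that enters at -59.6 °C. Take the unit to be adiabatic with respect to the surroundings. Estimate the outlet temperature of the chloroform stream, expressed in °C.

T_c,out = 8.63 °C

Heat released by hot stream: Q = 14.7 × 0.520 × (523 − 381) = 1085.4 kJ/s
Energy balance on cold side (adiabatic exchanger): Q = ṁ_c·Cp_c·(T_c,out − T_c,in)
T_c,out = -59.6 + 1085.4/(16.4 × 0.970) = 8.6328 °C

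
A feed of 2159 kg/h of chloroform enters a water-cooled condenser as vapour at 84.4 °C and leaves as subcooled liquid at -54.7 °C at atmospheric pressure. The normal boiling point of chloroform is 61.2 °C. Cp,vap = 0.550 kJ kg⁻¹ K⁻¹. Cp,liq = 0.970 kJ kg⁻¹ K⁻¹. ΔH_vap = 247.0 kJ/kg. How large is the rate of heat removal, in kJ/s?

Q_c = 223 kJ/s

vapour 84.4→61.2 °C: -12.76 kJ/kg
condensation at 61.2 °C: -247 kJ/kg
liquid 61.2→-54.7 °C: -112.42 kJ/kg
Δh = -12.76 + -247 + -112.42 = -372.18 kJ/kg
Q = ṁ·Δh = 2159 kg/h × -372.18 kJ/kg = -803540 kJ/h
|Q| = 223.21 kW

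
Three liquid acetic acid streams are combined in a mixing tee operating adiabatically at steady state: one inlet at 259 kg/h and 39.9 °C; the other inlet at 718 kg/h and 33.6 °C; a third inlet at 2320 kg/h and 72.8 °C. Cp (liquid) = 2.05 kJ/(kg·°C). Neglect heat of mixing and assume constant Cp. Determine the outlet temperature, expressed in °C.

T_out = 61.7 °C

No heat crosses the boundary, so H_out = H_in.
T_out = Σ ṁᵢCp,ᵢTᵢ / Σ ṁᵢCp,ᵢ
      = 416880 / 6758.8 = 61.679 °C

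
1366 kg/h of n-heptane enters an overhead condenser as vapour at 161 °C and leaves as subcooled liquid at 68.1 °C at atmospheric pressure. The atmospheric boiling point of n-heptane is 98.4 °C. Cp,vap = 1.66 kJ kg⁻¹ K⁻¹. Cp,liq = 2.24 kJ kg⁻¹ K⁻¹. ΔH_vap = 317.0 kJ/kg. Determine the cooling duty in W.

Q_c = 185000 W

vapour 161→98.4 °C: -103.92 kJ/kg
condensation at 98.4 °C: -317 kJ/kg
liquid 98.4→68.1 °C: -67.872 kJ/kg
Δh = -103.92 + -317 + -67.872 = -488.79 kJ/kg
Q = ṁ·Δh = 1366 kg/h × -488.79 kJ/kg = -667680 kJ/h
|Q| = 185.47 kW = 185470 W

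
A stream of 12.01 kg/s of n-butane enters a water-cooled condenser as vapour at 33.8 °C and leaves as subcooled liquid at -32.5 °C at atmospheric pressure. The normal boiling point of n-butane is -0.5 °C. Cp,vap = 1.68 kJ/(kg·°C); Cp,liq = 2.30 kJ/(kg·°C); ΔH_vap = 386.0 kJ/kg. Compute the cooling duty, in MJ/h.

Q_c = 22400 MJ/h

vapour 33.8→-0.5 °C: -57.624 kJ/kg
condensation at -0.5 °C: -386 kJ/kg
liquid -0.5→-32.5 °C: -73.6 kJ/kg
Δh = -57.624 + -386 + -73.6 = -517.22 kJ/kg
Q = ṁ·Δh = 12.01 kg/s × -517.22 kJ/kg = -6211.9 kJ/s
|Q| = 6211.9 kW = 22363 MJ/h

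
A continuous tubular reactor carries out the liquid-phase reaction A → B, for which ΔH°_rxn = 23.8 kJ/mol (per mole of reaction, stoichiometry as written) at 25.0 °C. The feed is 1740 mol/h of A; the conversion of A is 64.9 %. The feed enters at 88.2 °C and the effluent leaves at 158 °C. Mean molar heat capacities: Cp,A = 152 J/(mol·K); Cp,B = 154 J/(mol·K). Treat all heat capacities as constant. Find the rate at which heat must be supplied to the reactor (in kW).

Q_in = 12.7 kW

Extent of reaction ξ = 0.649 × 1740 = 1129.3 mol/h
Reaction term: ξ·ΔH°_rxn = 1129.3 × 23.8 = 26876 kJ/h
Sensible, feed 88.2→25 °C: -16715 kJ/h
Outlet flows (mol/h): A 610.74, B 1129.3
Sensible, products 25→158 °C: 35476 kJ/h
Q = ΔH = 45637 kJ/h = 12.677 kW
Heat supplied = 12.677 kW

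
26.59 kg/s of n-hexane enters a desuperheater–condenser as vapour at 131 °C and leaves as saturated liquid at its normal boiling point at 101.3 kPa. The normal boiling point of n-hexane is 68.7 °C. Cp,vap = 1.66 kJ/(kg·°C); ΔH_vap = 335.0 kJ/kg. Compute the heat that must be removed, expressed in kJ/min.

vapour 131→68.7 °C: -103.42 kJ/kg
condensation at 68.7 °C: -335 kJ/kg
Δh = -103.42 + -335 = -438.42 kJ/kg
Q = ṁ·Δh = 26.59 kg/s × -438.42 kJ/kg = -11658 kJ/s
|Q| = 11658 kW = 699450 kJ/min

Q_c = 699000 kJ/min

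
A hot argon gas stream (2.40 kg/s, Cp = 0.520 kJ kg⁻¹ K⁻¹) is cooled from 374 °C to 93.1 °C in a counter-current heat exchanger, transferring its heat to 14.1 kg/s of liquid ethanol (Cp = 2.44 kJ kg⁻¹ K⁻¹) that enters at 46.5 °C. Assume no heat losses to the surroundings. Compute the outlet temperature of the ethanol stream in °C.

T_c,out = 56.7 °C

Heat released by hot stream: Q = 2.40 × 0.520 × (374 − 93.1) = 350.56 kJ/s
Energy balance on cold side (adiabatic exchanger): Q = ṁ_c·Cp_c·(T_c,out − T_c,in)
T_c,out = 46.5 + 350.56/(14.1 × 2.44) = 56.69 °C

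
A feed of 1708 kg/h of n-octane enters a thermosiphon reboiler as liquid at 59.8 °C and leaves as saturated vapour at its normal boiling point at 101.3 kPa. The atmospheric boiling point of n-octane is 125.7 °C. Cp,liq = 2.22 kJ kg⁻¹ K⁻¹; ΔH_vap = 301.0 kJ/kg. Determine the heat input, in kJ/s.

Q = 212 kJ/s

liquid 59.8→125.7 °C: 146.3 kJ/kg
vaporisation at 125.7 °C: 301 kJ/kg
Δh = 146.3 + 301 = 447.3 kJ/kg
Q = ṁ·Δh = 1708 kg/h × 447.3 kJ/kg = 763980 kJ/h
|Q| = 212.22 kW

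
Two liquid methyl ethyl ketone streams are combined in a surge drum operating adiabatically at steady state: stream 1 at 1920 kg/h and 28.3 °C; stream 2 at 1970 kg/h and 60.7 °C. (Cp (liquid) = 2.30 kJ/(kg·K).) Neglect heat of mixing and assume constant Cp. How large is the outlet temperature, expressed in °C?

Adiabatic, steady state ⇒ Σ ṁᵢCp,ᵢ(T_out − Tᵢ) = 0
T_out = Σ ṁᵢCp,ᵢTᵢ / Σ ṁᵢCp,ᵢ
      = 400000 / 8947 = 44.708 °C

T_out = 44.7 °C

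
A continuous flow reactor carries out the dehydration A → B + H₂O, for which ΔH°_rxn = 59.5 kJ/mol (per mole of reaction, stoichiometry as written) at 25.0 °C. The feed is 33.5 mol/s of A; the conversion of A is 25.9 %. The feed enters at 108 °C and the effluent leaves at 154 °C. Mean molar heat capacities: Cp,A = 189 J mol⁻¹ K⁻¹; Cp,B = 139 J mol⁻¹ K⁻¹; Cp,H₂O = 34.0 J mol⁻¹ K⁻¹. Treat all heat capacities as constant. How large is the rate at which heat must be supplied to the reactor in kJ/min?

Q_in = 47400 kJ/min

Extent of reaction ξ = 0.259 × 33.5 = 8.6765 mol/s
Reaction term: ξ·ΔH°_rxn = 8.6765 × 59.5 = 516.25 kJ/s
Sensible, feed 108→25 °C: -525.51 kJ/s
Outlet flows (mol/s): A 24.823, B 8.6765, H₂O 8.6765
Sensible, products 25→154 °C: 798.86 kJ/s
Q = ΔH = 789.59 kJ/s = 789.59 kW
Heat supplied = 47376 kJ/min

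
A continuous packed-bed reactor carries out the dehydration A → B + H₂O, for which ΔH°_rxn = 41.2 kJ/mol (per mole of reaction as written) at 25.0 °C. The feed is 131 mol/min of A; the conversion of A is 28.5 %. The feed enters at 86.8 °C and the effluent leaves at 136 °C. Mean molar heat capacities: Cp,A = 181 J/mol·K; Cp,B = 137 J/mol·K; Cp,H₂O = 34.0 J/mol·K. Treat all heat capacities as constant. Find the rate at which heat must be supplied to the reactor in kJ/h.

Q_in = 160000 kJ/h

Extent of reaction ξ = 0.285 × 131 = 37.335 mol/min
Reaction term: ξ·ΔH°_rxn = 37.335 × 41.2 = 1538.2 kJ/min
Sensible, feed 86.8→25 °C: -1465.3 kJ/min
Outlet flows (mol/min): A 93.665, B 37.335, H₂O 37.335
Sensible, products 25→136 °C: 2590.5 kJ/min
Q = ΔH = 2663.3 kJ/min = 44.389 kW
Heat supplied = 159800 kJ/h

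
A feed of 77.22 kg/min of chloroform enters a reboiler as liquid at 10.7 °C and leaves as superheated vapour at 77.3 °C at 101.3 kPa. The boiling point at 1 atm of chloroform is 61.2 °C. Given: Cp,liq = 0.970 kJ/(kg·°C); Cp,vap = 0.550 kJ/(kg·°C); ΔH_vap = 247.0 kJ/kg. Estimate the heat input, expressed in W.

Q = 392000 W

liquid 10.7→61.2 °C: 48.985 kJ/kg
vaporisation at 61.2 °C: 247 kJ/kg
vapour 61.2→77.3 °C: 8.855 kJ/kg
Δh = 48.985 + 247 + 8.855 = 304.84 kJ/kg
Q = ṁ·Δh = 77.22 kg/min × 304.84 kJ/kg = 23540 kJ/min
|Q| = 392.33 kW = 392330 W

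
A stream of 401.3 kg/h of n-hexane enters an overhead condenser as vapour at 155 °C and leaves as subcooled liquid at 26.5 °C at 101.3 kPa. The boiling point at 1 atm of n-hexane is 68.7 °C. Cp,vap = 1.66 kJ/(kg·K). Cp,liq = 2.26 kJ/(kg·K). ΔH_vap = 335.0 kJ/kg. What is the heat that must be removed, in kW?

vapour 155→68.7 °C: -143.26 kJ/kg
condensation at 68.7 °C: -335 kJ/kg
liquid 68.7→26.5 °C: -95.372 kJ/kg
Δh = -143.26 + -335 + -95.372 = -573.63 kJ/kg
Q = ṁ·Δh = 401.3 kg/h × -573.63 kJ/kg = -230200 kJ/h
|Q| = 63.944 kW

Q_c = 63.9 kW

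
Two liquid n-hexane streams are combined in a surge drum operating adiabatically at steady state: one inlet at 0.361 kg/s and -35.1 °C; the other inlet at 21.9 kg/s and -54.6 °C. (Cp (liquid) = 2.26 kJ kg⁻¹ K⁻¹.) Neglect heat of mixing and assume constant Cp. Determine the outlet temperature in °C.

T_out = -54.3 °C

Adiabatic, steady state ⇒ Σ ṁᵢCp,ᵢ(T_out − Tᵢ) = 0
Σ ṁᵢCp,ᵢTᵢ = 0.361×2.26×-35.1 + 21.9×2.26×-54.6 = -2731
Σ ṁᵢCp,ᵢ = 0.361×2.26 + 21.9×2.26 = 50.31
T_out = -2731 / 50.31 = -54.284 °C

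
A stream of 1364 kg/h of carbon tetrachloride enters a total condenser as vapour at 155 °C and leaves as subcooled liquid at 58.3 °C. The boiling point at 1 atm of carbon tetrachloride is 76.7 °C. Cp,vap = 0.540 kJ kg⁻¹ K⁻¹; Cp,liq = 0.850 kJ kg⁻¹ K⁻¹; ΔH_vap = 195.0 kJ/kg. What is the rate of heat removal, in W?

vapour 155→76.7 °C: -42.282 kJ/kg
condensation at 76.7 °C: -195 kJ/kg
liquid 76.7→58.3 °C: -15.64 kJ/kg
Δh = -42.282 + -195 + -15.64 = -252.92 kJ/kg
Q = ṁ·Δh = 1364 kg/h × -252.92 kJ/kg = -344990 kJ/h
|Q| = 95.829 kW = 95829 W

Q_c = 95800 W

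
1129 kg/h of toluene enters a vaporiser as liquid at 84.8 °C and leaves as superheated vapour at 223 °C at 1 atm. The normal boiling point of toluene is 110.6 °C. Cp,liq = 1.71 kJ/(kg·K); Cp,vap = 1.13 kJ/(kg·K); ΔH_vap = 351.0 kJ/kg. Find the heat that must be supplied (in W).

Q = 164000 W

liquid 84.8→110.6 °C: 44.118 kJ/kg
vaporisation at 110.6 °C: 351 kJ/kg
vapour 110.6→223 °C: 127.01 kJ/kg
Δh = 44.118 + 351 + 127.01 = 522.13 kJ/kg
Q = ṁ·Δh = 1129 kg/h × 522.13 kJ/kg = 589480 kJ/h
|Q| = 163.75 kW = 163750 W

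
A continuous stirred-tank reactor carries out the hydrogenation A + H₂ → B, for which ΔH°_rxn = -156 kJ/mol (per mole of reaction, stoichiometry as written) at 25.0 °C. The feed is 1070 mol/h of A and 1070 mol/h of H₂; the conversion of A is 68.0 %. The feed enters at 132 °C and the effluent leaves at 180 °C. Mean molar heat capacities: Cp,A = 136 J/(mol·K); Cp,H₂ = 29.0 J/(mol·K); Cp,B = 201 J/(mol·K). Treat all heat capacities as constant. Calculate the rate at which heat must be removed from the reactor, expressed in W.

Extent of reaction ξ = 0.680 × 1070 = 727.6 mol/h
Reaction term: ξ·ΔH°_rxn = 727.6 × -156 = -113510 kJ/h
Sensible, feed 132→25 °C: -18891 kJ/h
Outlet flows (mol/h): A 342.4, H₂ 342.4, B 727.6
Sensible, products 25→180 °C: 31425 kJ/h
Q = ΔH = -100970 kJ/h = -28.048 kW
Heat removed = 28048 W

Q_out = 28000 W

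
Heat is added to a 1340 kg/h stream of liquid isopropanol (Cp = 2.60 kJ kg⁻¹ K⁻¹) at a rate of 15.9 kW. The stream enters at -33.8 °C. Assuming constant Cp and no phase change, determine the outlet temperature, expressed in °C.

T_out = -17.4 °C

Q = 15.9 kW = 57240 kJ/h
ΔT = Q/(ṁ·Cp) = 57240/(1340×2.60) = 16.429 K
T_out = -33.8 + 16.429 = -17.371 °C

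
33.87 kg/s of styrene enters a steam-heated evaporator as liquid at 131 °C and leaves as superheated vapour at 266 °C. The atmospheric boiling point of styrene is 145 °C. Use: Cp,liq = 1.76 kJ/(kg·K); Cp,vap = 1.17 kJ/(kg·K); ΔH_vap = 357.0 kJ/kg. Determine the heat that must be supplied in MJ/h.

liquid 131→145 °C: 24.64 kJ/kg
vaporisation at 145 °C: 357 kJ/kg
vapour 145→266 °C: 141.57 kJ/kg
Δh = 24.64 + 357 + 141.57 = 523.21 kJ/kg
Q = ṁ·Δh = 33.87 kg/s × 523.21 kJ/kg = 17721 kJ/s
|Q| = 17721 kW = 63796 MJ/h

Q = 63800 MJ/h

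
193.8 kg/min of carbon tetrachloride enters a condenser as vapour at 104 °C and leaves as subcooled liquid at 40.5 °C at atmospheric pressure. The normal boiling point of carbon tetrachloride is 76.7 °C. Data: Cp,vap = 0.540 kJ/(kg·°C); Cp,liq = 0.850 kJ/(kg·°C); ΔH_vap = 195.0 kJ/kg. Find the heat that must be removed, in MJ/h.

vapour 104→76.7 °C: -14.742 kJ/kg
condensation at 76.7 °C: -195 kJ/kg
liquid 76.7→40.5 °C: -30.77 kJ/kg
Δh = -14.742 + -195 + -30.77 = -240.51 kJ/kg
Q = ṁ·Δh = 193.8 kg/min × -240.51 kJ/kg = -46611 kJ/min
|Q| = 776.85 kW = 2796.7 MJ/h

Q_c = 2800 MJ/h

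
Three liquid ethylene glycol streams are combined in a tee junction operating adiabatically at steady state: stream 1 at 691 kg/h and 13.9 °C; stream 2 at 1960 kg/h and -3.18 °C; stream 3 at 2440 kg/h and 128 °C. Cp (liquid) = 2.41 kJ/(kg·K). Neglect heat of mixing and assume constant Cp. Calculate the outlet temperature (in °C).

Energy balance with Q = 0: Σ ṁᵢCp,ᵢ(T_out − Tᵢ) = 0
Σ ṁᵢCp,ᵢTᵢ = 691×2.41×13.9 + 1960×2.41×-3.18 + 2440×2.41×128 = 760820
Σ ṁᵢCp,ᵢ = 691×2.41 + 1960×2.41 + 2440×2.41 = 12269
T_out = 760820 / 12269 = 62.01 °C

T_out = 62.0 °C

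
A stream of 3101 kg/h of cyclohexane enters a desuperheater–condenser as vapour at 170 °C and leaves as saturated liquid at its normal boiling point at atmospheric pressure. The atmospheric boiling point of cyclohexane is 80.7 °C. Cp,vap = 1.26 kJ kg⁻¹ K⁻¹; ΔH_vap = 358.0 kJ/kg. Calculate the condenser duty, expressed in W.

Q_c = 405000 W

vapour 170→80.7 °C: -112.52 kJ/kg
condensation at 80.7 °C: -358 kJ/kg
Δh = -112.52 + -358 = -470.52 kJ/kg
Q = ṁ·Δh = 3101 kg/h × -470.52 kJ/kg = -1.4591e+06 kJ/h
|Q| = 405.3 kW = 405300 W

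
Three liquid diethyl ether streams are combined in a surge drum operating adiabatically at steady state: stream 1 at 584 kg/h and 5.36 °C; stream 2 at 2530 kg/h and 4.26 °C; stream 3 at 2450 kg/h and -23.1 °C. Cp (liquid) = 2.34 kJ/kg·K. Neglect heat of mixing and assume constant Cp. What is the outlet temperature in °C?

No heat crosses the boundary, so H_out = H_in.
T_out = Σ ṁᵢCp,ᵢTᵢ / Σ ṁᵢCp,ᵢ
      = -99887 / 13020 = -7.672 °C

T_out = -7.67 °C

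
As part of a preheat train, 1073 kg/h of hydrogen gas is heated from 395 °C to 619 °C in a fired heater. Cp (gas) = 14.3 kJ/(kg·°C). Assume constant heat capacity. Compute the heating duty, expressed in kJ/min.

Q = ṁ·Cp·ΔT = 1073 × 14.3 × (619 − 395) = 3.437e+06 kJ/h
Converting: 3.437e+06 / 3600 s = 954.73 kW
Heating duty = 57284 kJ/min

Q = 57300 kJ/min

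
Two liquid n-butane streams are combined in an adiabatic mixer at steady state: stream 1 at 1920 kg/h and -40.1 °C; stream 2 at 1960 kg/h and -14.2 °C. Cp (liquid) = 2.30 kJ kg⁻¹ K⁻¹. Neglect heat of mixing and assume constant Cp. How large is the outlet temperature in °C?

Energy balance with Q = 0: Σ ṁᵢCp,ᵢ(T_out − Tᵢ) = 0
T_out = Σ ṁᵢCp,ᵢTᵢ / Σ ṁᵢCp,ᵢ
      = -241100 / 8924 = -27.016 °C

T_out = -27.0 °C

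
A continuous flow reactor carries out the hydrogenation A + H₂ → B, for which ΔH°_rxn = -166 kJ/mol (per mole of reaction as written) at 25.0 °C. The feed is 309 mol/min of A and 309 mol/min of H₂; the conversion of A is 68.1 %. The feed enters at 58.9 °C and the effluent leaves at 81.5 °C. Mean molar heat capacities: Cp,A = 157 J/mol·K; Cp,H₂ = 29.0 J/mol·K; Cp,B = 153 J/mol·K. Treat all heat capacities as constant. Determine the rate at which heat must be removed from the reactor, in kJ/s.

Q_out = 567 kJ/s

Extent of reaction ξ = 0.681 × 309 = 210.43 mol/min
Reaction term: ξ·ΔH°_rxn = 210.43 × -166 = -34931 kJ/min
Sensible, feed 58.9→25 °C: -1948.4 kJ/min
Outlet flows (mol/min): A 98.571, H₂ 98.571, B 210.43
Sensible, products 25→81.5 °C: 2854.9 kJ/min
Q = ΔH = -34025 kJ/min = -567.08 kW
Heat removed = 567.08 kJ/s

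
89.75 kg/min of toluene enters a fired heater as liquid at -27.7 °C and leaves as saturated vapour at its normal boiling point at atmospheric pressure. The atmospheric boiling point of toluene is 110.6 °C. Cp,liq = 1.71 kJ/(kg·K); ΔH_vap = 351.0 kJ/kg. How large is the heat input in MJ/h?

Q = 3160 MJ/h

liquid -27.7→110.6 °C: 236.49 kJ/kg
vaporisation at 110.6 °C: 351 kJ/kg
Δh = 236.49 + 351 = 587.49 kJ/kg
Q = ṁ·Δh = 89.75 kg/min × 587.49 kJ/kg = 52727 kJ/min
|Q| = 878.79 kW = 3163.6 MJ/h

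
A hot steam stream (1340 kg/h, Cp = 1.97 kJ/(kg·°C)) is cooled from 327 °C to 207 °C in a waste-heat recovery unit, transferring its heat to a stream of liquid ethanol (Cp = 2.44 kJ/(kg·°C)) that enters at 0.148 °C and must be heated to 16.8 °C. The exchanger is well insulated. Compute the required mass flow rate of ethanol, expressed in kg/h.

Heat released by hot stream: Q = 1340 × 1.97 × (327 − 207) = 316780 kJ/h
Energy balance on cold side (adiabatic exchanger): Q = ṁ_c·Cp_c·(T_c,out − T_c,in)
ṁ_c = 316780 / [2.44 × (16.8 − 0.148)] = 7796.4 kg/h

ṁ_c = 7800 kg/h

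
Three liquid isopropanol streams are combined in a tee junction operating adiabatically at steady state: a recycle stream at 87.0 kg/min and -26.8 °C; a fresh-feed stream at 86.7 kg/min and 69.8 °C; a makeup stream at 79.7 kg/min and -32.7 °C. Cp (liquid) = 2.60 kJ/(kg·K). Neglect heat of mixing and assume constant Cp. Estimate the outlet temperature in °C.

No heat crosses the boundary, so H_out = H_in.
Σ ṁᵢCp,ᵢTᵢ = 87.0×2.60×-26.8 + 86.7×2.60×69.8 + 79.7×2.60×-32.7 = 2896.1
Σ ṁᵢCp,ᵢ = 87.0×2.60 + 86.7×2.60 + 79.7×2.60 = 658.84
T_out = 2896.1 / 658.84 = 4.3957 °C

T_out = 4.40 °C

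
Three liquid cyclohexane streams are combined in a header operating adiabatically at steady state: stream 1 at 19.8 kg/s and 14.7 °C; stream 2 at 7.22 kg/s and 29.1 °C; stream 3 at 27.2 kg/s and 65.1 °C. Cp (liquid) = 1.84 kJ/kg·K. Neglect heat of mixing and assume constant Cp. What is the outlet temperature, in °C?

T_out = 41.9 °C

No heat crosses the boundary, so H_out = H_in.
T_out = Σ ṁᵢCp,ᵢTᵢ / Σ ṁᵢCp,ᵢ
      = 4180.3 / 99.765 = 41.901 °C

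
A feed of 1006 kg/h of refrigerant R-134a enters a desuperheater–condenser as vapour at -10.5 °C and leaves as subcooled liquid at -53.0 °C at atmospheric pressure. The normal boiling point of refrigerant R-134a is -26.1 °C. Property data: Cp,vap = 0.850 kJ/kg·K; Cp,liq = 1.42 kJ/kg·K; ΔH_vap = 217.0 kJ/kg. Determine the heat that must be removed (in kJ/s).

vapour -10.5→-26.1 °C: -13.26 kJ/kg
condensation at -26.1 °C: -217 kJ/kg
liquid -26.1→-53.0 °C: -38.198 kJ/kg
Δh = -13.26 + -217 + -38.198 = -268.46 kJ/kg
Q = ṁ·Δh = 1006 kg/h × -268.46 kJ/kg = -270070 kJ/h
|Q| = 75.019 kW

Q_c = 75.0 kJ/s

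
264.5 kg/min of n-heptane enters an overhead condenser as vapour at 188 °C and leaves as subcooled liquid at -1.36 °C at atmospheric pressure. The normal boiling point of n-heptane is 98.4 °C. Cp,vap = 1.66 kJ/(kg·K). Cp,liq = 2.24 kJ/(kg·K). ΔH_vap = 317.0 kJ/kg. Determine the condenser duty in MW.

vapour 188→98.4 °C: -148.74 kJ/kg
condensation at 98.4 °C: -317 kJ/kg
liquid 98.4→-1.36 °C: -223.46 kJ/kg
Δh = -148.74 + -317 + -223.46 = -689.2 kJ/kg
Q = ṁ·Δh = 264.5 kg/min × -689.2 kJ/kg = -182290 kJ/min
|Q| = 3038.2 kW = 3.0382 MW

Q_c = 3.04 MW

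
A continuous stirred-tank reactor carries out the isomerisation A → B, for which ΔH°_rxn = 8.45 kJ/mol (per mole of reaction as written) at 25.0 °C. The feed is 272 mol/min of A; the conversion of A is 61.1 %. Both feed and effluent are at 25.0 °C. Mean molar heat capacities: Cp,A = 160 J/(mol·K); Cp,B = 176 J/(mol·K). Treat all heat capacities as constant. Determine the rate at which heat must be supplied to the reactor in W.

Extent of reaction ξ = 0.611 × 272 = 166.19 mol/min
Reaction term: ξ·ΔH°_rxn = 166.19 × 8.45 = 1404.3 kJ/min
Q = ΔH = 1404.3 kJ/min = 23.405 kW
Heat supplied = 23405 W

Q_in = 23400 W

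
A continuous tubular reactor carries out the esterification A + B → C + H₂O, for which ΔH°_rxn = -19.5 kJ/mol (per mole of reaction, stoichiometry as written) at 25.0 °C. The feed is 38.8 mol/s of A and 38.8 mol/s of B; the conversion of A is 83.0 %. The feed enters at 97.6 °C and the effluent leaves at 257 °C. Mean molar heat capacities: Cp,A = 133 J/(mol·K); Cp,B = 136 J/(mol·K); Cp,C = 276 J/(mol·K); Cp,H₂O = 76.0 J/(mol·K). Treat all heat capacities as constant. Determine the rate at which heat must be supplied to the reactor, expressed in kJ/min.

Q_in = 99300 kJ/min

Extent of reaction ξ = 0.830 × 38.8 = 32.204 mol/s
Reaction term: ξ·ΔH°_rxn = 32.204 × -19.5 = -627.98 kJ/s
Sensible, feed 97.6→25 °C: -757.74 kJ/s
Outlet flows (mol/s): A 6.596, B 6.596, C 32.204, H₂O 32.204
Sensible, products 25→257 °C: 3041.6 kJ/s
Q = ΔH = 1655.8 kJ/s = 1655.8 kW
Heat supplied = 99350 kJ/min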